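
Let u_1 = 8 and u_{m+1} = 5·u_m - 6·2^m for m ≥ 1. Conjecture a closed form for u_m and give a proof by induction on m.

u_m = 2^(m + 1) + 4·5^(m - 1)

Computing the first terms: u_1 = 8, u_2 = 28, u_3 = 116. This suggests u_m = 2^(m + 1) + 4·5^(m - 1).
For the base case m = 1: the formula gives 8 = 8 = u_1.
Inductive step: assume the claim holds for m = k, so u_k = 2^(k + 1) + 4·5^(k - 1).
Then u_{k+1} = 5·u_k - 6·2^k = 5·(2^(k + 1) + 4·5^(k - 1)) - 6·2^k = 2^(k + 2) + 4·5^k = 2^((k+1) + 1) + 4·5^((k+1) - 1),
which is the claimed formula at m = k+1.
Hence, by induction on m, the claim holds for every m ≥ 1.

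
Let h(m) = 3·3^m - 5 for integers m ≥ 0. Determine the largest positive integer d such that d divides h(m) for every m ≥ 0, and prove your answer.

Computing the first values: h(0) = -2 and h(1) = 4; gcd(-2, 4) = 2, so d ≤ 2.
We prove 2 | 3·3^m - 5 for all m ≥ 0 by induction on m.
Base step (m = 0): h(0) = -2 = 2·(-1), so 2 | h(0).
For the inductive step, assume it holds for an arbitrary r ≥ 0, i.e. 2 | h(r). Then
h(r+1) = 3·3^(r+1) - 5 = 3·(3·3^r - 5) + 10 = 3·h(r) + 10. The first term is divisible by 2 by the inductive hypothesis, and 10 is divisible by 2. Hence 2 | h(r+1).
Hence, by induction on m, the claim holds for every m ≥ 0.
Therefore the largest such d is 2.

d = 2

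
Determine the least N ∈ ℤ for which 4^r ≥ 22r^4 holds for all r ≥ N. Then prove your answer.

At r = 8: 65536 < 90112, so the inequality fails and N ≥ 9. We prove 4^r ≥ 22r^4 for all r ≥ 9.
For the base case r = 9: 4^r = 262144 and 22r^4 = 144342, so 262144 ≥ 144342.
For the inductive step, assume it holds for an arbitrary k ≥ 9, so 4^k ≥ 22k^4.
Then 4^(k + 1) = 4·(4^k) ≥ 4·(22k^4).
Also, for k ≥ 9 we have 4·(22k^4) ≥ 22(k+1)^4, since 4 ≥ (1 + 1/k)^4 for all k ≥ 9.
Combining, 4^(k + 1) ≥ 22(k+1)^4.
By induction, the statement is established for all r ≥ 9.
Hence the smallest such N is 9.

N = 9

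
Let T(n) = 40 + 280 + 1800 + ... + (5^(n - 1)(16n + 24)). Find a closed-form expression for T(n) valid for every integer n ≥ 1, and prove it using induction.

T(n) = 5^n(4n + 5) - 5

We claim T(n) = 5^n(4n + 5) - 5 for all n ≥ 1.
Base step (n = 1): T(1) = 40, and the closed form gives 40. They agree.
Inductive step: suppose the statement holds for some j ≥ 1, so T(j) = 5^j(4j + 5) - 5.
Then T(j+1) = T(j) + (5^j(16j + 40)) = (5^j(4j + 5) - 5) + (5^j(16j + 40)).
Simplifying, T(j+1) = 20·5^j·j + 45·5^j - 5 = 5^(j+1)(4(j+1) + 5) - 5,
which is the closed form with n = j+1.
By induction, the statement is established for all n ≥ 1.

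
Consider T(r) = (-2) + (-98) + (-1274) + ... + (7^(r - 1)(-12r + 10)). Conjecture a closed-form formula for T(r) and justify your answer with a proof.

We claim T(r) = 2·7^r(-r + 1) - 2 for all r ≥ 1.
Base case (r = 1): T(1) = -2, and the closed form gives -2. They agree.
For the inductive step, assume it holds for an arbitrary p ≥ 1, so T(p) = 2·7^p(-p + 1) - 2.
Then T(p+1) = T(p) + (7^p(-12p - 2)) = (2·7^p(-p + 1) - 2) + (7^p(-12p - 2)).
Simplifying, T(p+1) = -14·7^p·p - 2 = 2·7^(p+1)(-(p+1) + 1) - 2,
which is the closed form with r = p+1.
Hence, by induction on r, the claim holds for every r ≥ 1.

T(r) = 2·7^r(-r + 1) - 2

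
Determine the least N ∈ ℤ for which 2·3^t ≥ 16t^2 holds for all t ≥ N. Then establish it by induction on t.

N = 5

At t = 4: 162 < 256, so the inequality fails and N ≥ 5. We prove 2·3^t ≥ 16t^2 for all t ≥ 5.
Base case (t = 5): 2·3^t = 486 and 16t^2 = 400, so 486 ≥ 400.
Inductive step: suppose the statement holds for some i ≥ 5, so 2·3^i ≥ 16i^2.
Then 2·3^(i + 1) = 3·(2·3^i) ≥ 3·(16i^2).
Also, for i ≥ 5 we have 3·(16i^2) ≥ 16(i+1)^2, since 3 ≥ (1 + 1/i)^2 for all i ≥ 5.
Combining, 2·3^(i + 1) ≥ 16(i+1)^2.
By induction, the statement is established for all t ≥ 5.
Hence the smallest such N is 5.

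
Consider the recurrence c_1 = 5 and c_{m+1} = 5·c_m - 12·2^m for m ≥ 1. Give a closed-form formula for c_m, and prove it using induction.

c_m = 2^(m + 2) - 3·5^(m - 1)

Computing the first terms: c_1 = 5, c_2 = 1, c_3 = -43. This suggests c_m = 2^(m + 2) - 3·5^(m - 1).
Base case (m = 1): the formula gives 5 = 5 = c_1.
Inductive step: suppose the statement holds for some k ≥ 1, so c_k = 2^(k + 2) - 3·5^(k - 1).
Then c_{k+1} = 5·c_k - 12·2^k = 5·(2^(k + 2) - 3·5^(k - 1)) - 12·2^k = 2^(k + 3) - 3·5^k = 2^((k+1) + 2) - 3·5^((k+1) - 1),
which is the claimed formula at m = k+1.
This completes the induction.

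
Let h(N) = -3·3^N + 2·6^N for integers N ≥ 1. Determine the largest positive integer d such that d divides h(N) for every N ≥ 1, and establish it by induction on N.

d = 3

Computing the first values: h(1) = 3 and h(2) = 45; gcd(3, 45) = 3, so d ≤ 3.
We prove 3 | -3·3^N + 2·6^N for all N ≥ 1 by induction on N.
Base case (N = 1): h(1) = 3 = 3·(1), so 3 | h(1).
Suppose the result is true for N = j, i.e. 3 | h(j). Then
h(j+1) − 6·h(j) = (-3·3^(j+1) + 2·6^(j+1)) − 6·(-3·3^j + 2·6^j) = (-3)·3^j·(3 − 6) = (9)·3^j. Since 3 | h(j) by the inductive hypothesis, 3 | 6·h(j); and 3 | 9 since 9 = 3·3. Therefore 3 | h(j+1).
By the principle of mathematical induction, the result holds for all N ≥ 1.
Therefore the largest such d is 3.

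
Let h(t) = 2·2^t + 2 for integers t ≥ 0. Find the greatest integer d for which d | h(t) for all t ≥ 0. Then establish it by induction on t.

Computing the first values: h(0) = 4 and h(1) = 6; gcd(4, 6) = 2, so d ≤ 2.
We prove 2 | 2·2^t + 2 for all t ≥ 0 by induction on t.
For the base case t = 0: h(0) = 4 = 2·(2), so 2 | h(0).
Suppose the result is true for t = m, i.e. 2 | h(m). Then
h(m+1) = 2·2^(m+1) + 2 = 2·(2·2^m + 2) - 2 = 2·h(m) - 2. The first term is divisible by 2 by the inductive hypothesis, and -2 is divisible by 2. Hence 2 | h(m+1).
By the principle of mathematical induction, the result holds for all t ≥ 0.
Therefore the largest such d is 2.

d = 2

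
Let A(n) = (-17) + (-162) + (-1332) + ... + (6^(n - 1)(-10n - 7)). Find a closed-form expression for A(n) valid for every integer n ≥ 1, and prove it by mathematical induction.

We claim A(n) = -6^n(2n + 1) + 1 for all n ≥ 1.
When n = 1: A(1) = -17, and the closed form gives -17. They agree.
Suppose the result is true for n = p, so A(p) = -6^p(2p + 1) + 1.
Then A(p+1) = A(p) + (6^p(-10p - 17)) = (-6^p(2p + 1) + 1) + (6^p(-10p - 17)).
Simplifying, A(p+1) = -12·6^p·p - 18·6^p + 1 = -6^(p+1)(2(p+1) + 1) + 1,
which is the closed form with n = p+1.
This completes the induction.

A(n) = -6^n(2n + 1) + 1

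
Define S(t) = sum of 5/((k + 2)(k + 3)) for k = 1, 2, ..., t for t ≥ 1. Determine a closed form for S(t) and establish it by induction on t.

We claim S(t) = 5t/(3(t + 3)) for all t ≥ 1.
When t = 1: S(1) = 5/12, and the closed form gives 5/12. They agree.
Inductive step: suppose the statement holds for some k ≥ 1, so S(k) = 5k/(3(k + 3)).
Then S(k+1) = S(k) + (5/((k + 3)(k + 4))) = (5k/(3(k + 3))) + (5/((k + 3)(k + 4))).
Simplifying, S(k+1) = 5(k + 1)/(3(k + 4)) = 5(k+1)/(3((k+1) + 3)),
which is the closed form with t = k+1.
By the principle of mathematical induction, the result holds for all t ≥ 1.

S(t) = 5t/(3(t + 3))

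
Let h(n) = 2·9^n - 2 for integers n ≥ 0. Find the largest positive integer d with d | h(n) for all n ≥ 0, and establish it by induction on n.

d = 16

Computing the first values: h(0) = 0 and h(1) = 16; gcd(0, 16) = 16, so d ≤ 16.
We prove 16 | 2·9^n - 2 for all n ≥ 0 by induction on n.
For the base case n = 0: h(0) = 0 = 16·(0), so 16 | h(0).
Inductive step: assume the claim holds for n = r, i.e. 16 | h(r). Then
h(r+1) = 2·9^(r+1) - 2 = 9·(2·9^r - 2) + 16 = 9·h(r) + 16. The first term is divisible by 16 by the inductive hypothesis, and 16 is divisible by 16. Hence 16 | h(r+1).
Hence, by induction on n, the claim holds for every n ≥ 0.
Therefore the largest such d is 16.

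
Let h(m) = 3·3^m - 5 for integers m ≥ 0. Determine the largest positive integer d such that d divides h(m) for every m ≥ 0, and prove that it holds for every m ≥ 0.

d = 2

Computing the first values: h(0) = -2 and h(1) = 4; gcd(-2, 4) = 2, so d ≤ 2.
We prove 2 | 3·3^m - 5 for all m ≥ 0 by induction on m.
Base case (m = 0): h(0) = -2 = 2·(-1), so 2 | h(0).
Inductive step: assume the claim holds for m = r, i.e. 2 | h(r). Then
h(r+1) = 3·3^(r+1) - 5 = 3·(3·3^r - 5) + 10 = 3·h(r) + 10. The first term is divisible by 2 by the inductive hypothesis, and 10 is divisible by 2. Hence 2 | h(r+1).
Hence, by induction on m, the claim holds for every m ≥ 0.
Therefore the largest such d is 2.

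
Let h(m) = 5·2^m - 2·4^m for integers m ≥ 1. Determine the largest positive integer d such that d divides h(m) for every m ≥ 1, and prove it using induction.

Computing the first values: h(1) = 2 and h(2) = -12; gcd(2, -12) = 2, so d ≤ 2.
We prove 2 | 5·2^m - 2·4^m for all m ≥ 1 by induction on m.
Base step (m = 1): h(1) = 2 = 2·(1), so 2 | h(1).
Suppose the result is true for m = j, i.e. 2 | h(j). Then
h(j+1) − 4·h(j) = (5·2^(j+1) - 2·4^(j+1)) − 4·(5·2^j - 2·4^j) = (5)·2^j·(2 − 4) = (-10)·2^j. Since 2 | h(j) by the inductive hypothesis, 2 | 4·h(j); and 2 | -10 since -10 = 2·-5. Therefore 2 | h(j+1).
Hence, by induction on m, the claim holds for every m ≥ 1.
Therefore the largest such d is 2.

d = 2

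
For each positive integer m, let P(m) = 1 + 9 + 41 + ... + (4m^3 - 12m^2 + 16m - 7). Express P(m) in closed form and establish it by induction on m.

P(m) = m(m^3 - 2m^2 + 3m - 1)

We claim P(m) = m(m^3 - 2m^2 + 3m - 1) for all m ≥ 1.
When m = 1: P(1) = 1, and the closed form gives 1. They agree.
Inductive step: suppose the statement holds for some j ≥ 1, so P(j) = j(j^3 - 2j^2 + 3j - 1).
Then P(j+1) = P(j) + (4j^3 + 4j + 1) = (j(j^3 - 2j^2 + 3j - 1)) + (4j^3 + 4j + 1).
Simplifying, P(j+1) = (j + 1)(j^3 + j^2 + 2j + 1) = (j+1)((j+1)^3 - 2(j+1)^2 + 3(j+1) - 1),
which is the closed form with m = j+1.
By the principle of mathematical induction, the result holds for all m ≥ 1.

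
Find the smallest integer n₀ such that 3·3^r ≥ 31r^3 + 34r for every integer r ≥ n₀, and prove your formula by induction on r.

At r = 7: 6561 < 10871, so the inequality fails and n₀ ≥ 8. We prove 3·3^r ≥ 31r^3 + 34r for all r ≥ 8.
Base case (r = 8): 3·3^r = 19683 and 31r^3 + 34r = 16144, so 19683 ≥ 16144.
Suppose the result is true for r = p, so 3·3^p ≥ 31p^3 + 34p.
Then 3·3^(p + 1) = 3·(3·3^p) ≥ 3·(31p^3 + 34p).
Also, for p ≥ 8 we have 3·(31p^3 + 34p) ≥ 31(p+1)^3 + 34(p+1), since 3·(31p^3 + 34p) − (31(p+1)^3 + 34(p+1)) = 62p^3 - 93p^2 - 25p - 65, which is nonnegative for all p ≥ 8.
Combining, 3·3^(p + 1) ≥ 31(p+1)^3 + 34(p+1).
This completes the induction.
Hence the smallest such n₀ is 8.

n₀ = 8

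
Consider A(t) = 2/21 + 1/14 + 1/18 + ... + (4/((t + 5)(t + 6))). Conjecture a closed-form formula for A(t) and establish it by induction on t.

A(t) = 2t/(3(t + 6))

We claim A(t) = 2t/(3(t + 6)) for all t ≥ 1.
Base case (t = 1): A(1) = 2/21, and the closed form gives 2/21. They agree.
Inductive step: assume the claim holds for t = m, so A(m) = 2m/(3(m + 6)).
Then A(m+1) = A(m) + (4/((m + 6)(m + 7))) = (2m/(3(m + 6))) + (4/((m + 6)(m + 7))).
Simplifying, A(m+1) = 2(m + 1)/(3(m + 7)) = 2(m+1)/(3((m+1) + 6)),
which is the closed form with t = m+1.
By induction, the statement is established for all t ≥ 1.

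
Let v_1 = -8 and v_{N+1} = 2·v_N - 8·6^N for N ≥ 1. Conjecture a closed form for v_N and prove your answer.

Computing the first terms: v_1 = -8, v_2 = -64, v_3 = -416. This suggests v_N = 2^(N + 1) - 2·6^N.
Base step (N = 1): the formula gives -8 = -8 = v_1.
Inductive step: assume the claim holds for N = m, so v_m = 2^(m + 1) - 2·6^m.
Then v_{m+1} = 2·v_m - 8·6^m = 2·(2^(m + 1) - 2·6^m) - 8·6^m = 2^(m + 2) - 2·6^(m + 1) = 2^((m+1) + 1) - 2·6^(m+1),
which is the claimed formula at N = m+1.
This completes the induction.

v_N = 2^(N + 1) - 2·6^N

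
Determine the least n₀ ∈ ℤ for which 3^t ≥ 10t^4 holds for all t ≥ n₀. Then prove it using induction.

n₀ = 11

At t = 10: 59049 < 100000, so the inequality fails and n₀ ≥ 11. We prove 3^t ≥ 10t^4 for all t ≥ 11.
When t = 11: 3^t = 177147 and 10t^4 = 146410, so 177147 ≥ 146410.
Suppose the result is true for t = r, so 3^r ≥ 10r^4.
Then 3^(r + 1) = 3·(3^r) ≥ 3·(10r^4).
Also, for r ≥ 11 we have 3·(10r^4) ≥ 10(r+1)^4, since 3 ≥ (1 + 1/r)^4 for all r ≥ 11.
Combining, 3^(r + 1) ≥ 10(r+1)^4.
Hence, by induction on t, the claim holds for every t ≥ 11.
Hence the smallest such n₀ is 11.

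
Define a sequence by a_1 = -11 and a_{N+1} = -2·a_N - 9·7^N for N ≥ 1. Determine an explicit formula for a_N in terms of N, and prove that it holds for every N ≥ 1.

Computing the first terms: a_1 = -11, a_2 = -41, a_3 = -359. This suggests a_N = -(-2)^(N + 1) - 7^N.
For the base case N = 1: the formula gives -11 = -11 = a_1.
For the inductive step, assume it holds for an arbitrary k ≥ 1, so a_k = -(-2)^(k + 1) - 7^k.
Then a_{k+1} = -2·a_k - 9·7^k = -2·(-(-2)^(k + 1) - 7^k) - 9·7^k = -(-2)^(k + 2) - 7^(k + 1) = -(-2)^((k+1) + 1) - 7^(k+1),
which is the claimed formula at N = k+1.
This completes the induction.

a_N = -(-2)^(N + 1) - 7^N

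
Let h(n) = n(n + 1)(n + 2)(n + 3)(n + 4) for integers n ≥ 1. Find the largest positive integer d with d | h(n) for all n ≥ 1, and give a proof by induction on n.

d = 120

Computing the first values: h(1) = 120 and h(2) = 720; gcd(120, 720) = 120, so d ≤ 120.
We prove 120 | n(n + 1)(n + 2)(n + 3)(n + 4) for all n ≥ 1 by induction on n.
For the base case n = 1: h(1) = 120 = 120·(1), so 120 | h(1).
Inductive step: suppose the statement holds for some k ≥ 1, i.e. 120 | h(k). Then
h(k+1) − h(k) = (k+1)·(k+2)·(k+3)·(k+4)·(k+5) − k·(k+1)·(k+2)·(k+3)·(k+4) = (k+1)·(k+2)·(k+3)·(k+4)·[(k+5) − k] = 5·(k+1)·(k+2)·(k+3)·(k+4). The product of 4 consecutive integers is divisible by (4)! = 24, so h(k+1) − h(k) is divisible by 5·24 = 120. By the inductive hypothesis 120 | h(k), hence 120 | h(k+1).
This completes the induction.
Therefore the largest such d is 120.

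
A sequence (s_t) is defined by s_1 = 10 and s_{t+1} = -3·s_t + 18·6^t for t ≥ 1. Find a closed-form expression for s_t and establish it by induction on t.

Computing the first terms: s_1 = 10, s_2 = 78, s_3 = 414. This suggests s_t = -2(-3)^(t - 1) + 2·6^t.
Base case (t = 1): the formula gives 10 = 10 = s_1.
Inductive step: suppose the statement holds for some p ≥ 1, so s_p = -2(-3)^(p - 1) + 2·6^p.
Then s_{p+1} = -3·s_p + 18·6^p = -3·(-2(-3)^(p - 1) + 2·6^p) + 18·6^p = -2(-3)^p + 2·6^(p + 1) = -2(-3)^((p+1) - 1) + 2·6^(p+1),
which is the claimed formula at t = p+1.
By the principle of mathematical induction, the result holds for all t ≥ 1.

s_t = -2(-3)^(t - 1) + 2·6^t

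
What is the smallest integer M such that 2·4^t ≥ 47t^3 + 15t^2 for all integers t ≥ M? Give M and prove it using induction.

At t = 6: 8192 < 10692, so the inequality fails and M ≥ 7. We prove 2·4^t ≥ 47t^3 + 15t^2 for all t ≥ 7.
Base case (t = 7): 2·4^t = 32768 and 47t^3 + 15t^2 = 16856, so 32768 ≥ 16856.
For the inductive step, assume it holds for an arbitrary k ≥ 7, so 2·4^k ≥ 47k^3 + 15k^2.
Then 2·4^(k + 1) = 4·(2·4^k) ≥ 4·(47k^3 + 15k^2).
Also, for k ≥ 7 we have 4·(47k^3 + 15k^2) ≥ 47(k+1)^3 + 15(k+1)^2, since 4·(47k^3 + 15k^2) − (47(k+1)^3 + 15(k+1)^2) = 141k^3 - 96k^2 - 171k - 62, which is nonnegative for all k ≥ 7.
Combining, 2·4^(k + 1) ≥ 47(k+1)^3 + 15(k+1)^2.
By the principle of mathematical induction, the result holds for all t ≥ 7.
Hence the smallest such M is 7.

M = 7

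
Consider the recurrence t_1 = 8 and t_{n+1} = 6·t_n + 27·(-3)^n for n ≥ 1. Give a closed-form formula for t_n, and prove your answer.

Computing the first terms: t_1 = 8, t_2 = -33, t_3 = 45. This suggests t_n = (-3)^(n + 1) - 6^(n - 1).
Base step (n = 1): the formula gives 8 = 8 = t_1.
For the inductive step, assume it holds for an arbitrary p ≥ 1, so t_p = (-3)^(p + 1) - 6^(p - 1).
Then t_{p+1} = 6·t_p + 27·(-3)^p = 6·((-3)^(p + 1) - 6^(p - 1)) + 27·(-3)^p = (-3)^(p + 2) - 6^p = (-3)^((p+1) + 1) - 6^((p+1) - 1),
which is the claimed formula at n = p+1.
By the principle of mathematical induction, the result holds for all n ≥ 1.

t_n = (-3)^(n + 1) - 6^(n - 1)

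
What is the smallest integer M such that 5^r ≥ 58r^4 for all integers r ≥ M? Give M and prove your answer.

At r = 7: 78125 < 139258, so the inequality fails and M ≥ 8. We prove 5^r ≥ 58r^4 for all r ≥ 8.
For the base case r = 8: 5^r = 390625 and 58r^4 = 237568, so 390625 ≥ 237568.
For the inductive step, assume it holds for an arbitrary p ≥ 8, so 5^p ≥ 58p^4.
Then 5^(p + 1) = 5·(5^p) ≥ 5·(58p^4).
Also, for p ≥ 8 we have 5·(58p^4) ≥ 58(p+1)^4, since 5 ≥ (1 + 1/p)^4 for all p ≥ 8.
Combining, 5^(p + 1) ≥ 58(p+1)^4.
By induction, the statement is established for all r ≥ 8.
Hence the smallest such M is 8.

M = 8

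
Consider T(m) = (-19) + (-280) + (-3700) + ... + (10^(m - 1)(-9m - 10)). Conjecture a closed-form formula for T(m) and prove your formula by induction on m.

T(m) = -10^m(m + 1) + 1

We claim T(m) = -10^m(m + 1) + 1 for all m ≥ 1.
Base case (m = 1): T(1) = -19, and the closed form gives -19. They agree.
For the inductive step, assume it holds for an arbitrary p ≥ 1, so T(p) = -10^p(p + 1) + 1.
Then T(p+1) = T(p) + (10^p(-9p - 19)) = (-10^p(p + 1) + 1) + (10^p(-9p - 19)).
Simplifying, T(p+1) = -10·10^p·p - 20·10^p + 1 = -10^(p+1)((p+1) + 1) + 1,
which is the closed form with m = p+1.
This completes the induction.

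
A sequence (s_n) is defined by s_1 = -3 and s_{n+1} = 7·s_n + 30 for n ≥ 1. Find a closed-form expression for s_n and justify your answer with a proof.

s_n = 2·7^(n - 1) - 5

Computing the first terms: s_1 = -3, s_2 = 9, s_3 = 93. This suggests s_n = 2·7^(n - 1) - 5.
For the base case n = 1: the formula gives -3 = -3 = s_1.
Suppose the result is true for n = p, so s_p = 2·7^(p - 1) - 5.
Then s_{p+1} = 7·s_p + 30 = 7·(2·7^(p - 1) - 5) + 30 = 2·7^p - 5 = 2·7^((p+1) - 1) - 5,
which is the claimed formula at n = p+1.
Hence, by induction on n, the claim holds for every n ≥ 1.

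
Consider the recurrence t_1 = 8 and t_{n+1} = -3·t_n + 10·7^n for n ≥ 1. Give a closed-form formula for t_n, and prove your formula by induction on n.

t_n = (-3)^(n - 1) + 7^n

Computing the first terms: t_1 = 8, t_2 = 46, t_3 = 352. This suggests t_n = (-3)^(n - 1) + 7^n.
When n = 1: the formula gives 8 = 8 = t_1.
Suppose the result is true for n = i, so t_i = (-3)^(i - 1) + 7^i.
Then t_{i+1} = -3·t_i + 10·7^i = -3·((-3)^(i - 1) + 7^i) + 10·7^i = (-3)^i + 7^(i + 1) = (-3)^((i+1) - 1) + 7^(i+1),
which is the claimed formula at n = i+1.
By the principle of mathematical induction, the result holds for all n ≥ 1.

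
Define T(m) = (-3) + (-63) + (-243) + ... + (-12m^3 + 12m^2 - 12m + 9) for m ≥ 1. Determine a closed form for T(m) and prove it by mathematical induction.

T(m) = -m(3m^3 + 2m^2 + 3m - 5)

We claim T(m) = -m(3m^3 + 2m^2 + 3m - 5) for all m ≥ 1.
For the base case m = 1: T(1) = -3, and the closed form gives -3. They agree.
Inductive step: suppose the statement holds for some j ≥ 1, so T(j) = j(-3j^3 - 2j^2 - 3j + 5).
Then T(j+1) = T(j) + (-12j^3 - 24j^2 - 24j - 3) = (j(-3j^3 - 2j^2 - 3j + 5)) + (-12j^3 - 24j^2 - 24j - 3).
Simplifying, T(j+1) = -(j + 1)(3j^3 + 11j^2 + 16j + 3) = -(j+1)(3(j+1)^3 + 2(j+1)^2 + 3(j+1) - 5),
which is the closed form with m = j+1.
By the principle of mathematical induction, the result holds for all m ≥ 1.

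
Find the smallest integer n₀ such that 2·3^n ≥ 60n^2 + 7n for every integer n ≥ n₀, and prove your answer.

n₀ = 7

At n = 6: 1458 < 2202, so the inequality fails and n₀ ≥ 7. We prove 2·3^n ≥ 60n^2 + 7n for all n ≥ 7.
Base case (n = 7): 2·3^n = 4374 and 60n^2 + 7n = 2989, so 4374 ≥ 2989.
Inductive step: assume the claim holds for n = p, so 2·3^p ≥ 60p^2 + 7p.
Then 2·3^(p + 1) = 3·(2·3^p) ≥ 3·(60p^2 + 7p).
Also, for p ≥ 7 we have 3·(60p^2 + 7p) ≥ 60(p+1)^2 + 7(p+1), since 3·(60p^2 + 7p) − (60(p+1)^2 + 7(p+1)) = 120p^2 - 106p - 67, which is nonnegative for all p ≥ 7.
Combining, 2·3^(p + 1) ≥ 60(p+1)^2 + 7(p+1).
By the principle of mathematical induction, the result holds for all n ≥ 7.
Hence the smallest such n₀ is 7.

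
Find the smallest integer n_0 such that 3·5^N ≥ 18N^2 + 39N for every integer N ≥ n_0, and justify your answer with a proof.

At N = 2: 75 < 150, so the inequality fails and n_0 ≥ 3. We prove 3·5^N ≥ 18N^2 + 39N for all N ≥ 3.
Base step (N = 3): 3·5^N = 375 and 18N^2 + 39N = 279, so 375 ≥ 279.
Suppose the result is true for N = r, so 3·5^r ≥ 18r^2 + 39r.
Then 3·5^(r + 1) = 5·(3·5^r) ≥ 5·(18r^2 + 39r).
Also, for r ≥ 3 we have 5·(18r^2 + 39r) ≥ 18(r+1)^2 + 39(r+1), since 5·(18r^2 + 39r) − (18(r+1)^2 + 39(r+1)) = 72r^2 + 120r - 57, which is nonnegative for all r ≥ 3.
Combining, 3·5^(r + 1) ≥ 18(r+1)^2 + 39(r+1).
This completes the induction.
Hence the smallest such n_0 is 3.

n_0 = 3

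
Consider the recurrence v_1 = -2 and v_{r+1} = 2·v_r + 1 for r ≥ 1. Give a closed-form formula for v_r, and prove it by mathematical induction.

v_r = -2^(r - 1) - 1

Computing the first terms: v_1 = -2, v_2 = -3, v_3 = -5. This suggests v_r = -2^(r - 1) - 1.
Base step (r = 1): the formula gives -2 = -2 = v_1.
Inductive step: suppose the statement holds for some k ≥ 1, so v_k = -2^(k - 1) - 1.
Then v_{k+1} = 2·v_k + 1 = 2·(-2^(k - 1) - 1) + 1 = -2^k - 1 = -2^((k+1) - 1) - 1,
which is the claimed formula at r = k+1.
By induction, the statement is established for all r ≥ 1.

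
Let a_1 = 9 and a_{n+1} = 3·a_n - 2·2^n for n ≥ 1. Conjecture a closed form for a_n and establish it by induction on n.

a_n = 2^(n + 1) + 5·3^(n - 1)

Computing the first terms: a_1 = 9, a_2 = 23, a_3 = 61. This suggests a_n = 2^(n + 1) + 5·3^(n - 1).
Base case (n = 1): the formula gives 9 = 9 = a_1.
Inductive step: assume the claim holds for n = r, so a_r = 2^(r + 1) + 5·3^(r - 1).
Then a_{r+1} = 3·a_r - 2·2^r = 3·(2^(r + 1) + 5·3^(r - 1)) - 2·2^r = 2^(r + 2) + 5·3^r = 2^((r+1) + 1) + 5·3^((r+1) - 1),
which is the claimed formula at n = r+1.
This completes the induction.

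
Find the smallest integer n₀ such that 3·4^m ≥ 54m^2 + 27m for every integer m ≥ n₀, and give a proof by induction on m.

At m = 4: 768 < 972, so the inequality fails and n₀ ≥ 5. We prove 3·4^m ≥ 54m^2 + 27m for all m ≥ 5.
When m = 5: 3·4^m = 3072 and 54m^2 + 27m = 1485, so 3072 ≥ 1485.
Inductive step: assume the claim holds for m = k, so 3·4^k ≥ 54k^2 + 27k.
Then 3·4^(k + 1) = 4·(3·4^k) ≥ 4·(54k^2 + 27k).
Also, for k ≥ 5 we have 4·(54k^2 + 27k) ≥ 54(k+1)^2 + 27(k+1), since 4·(54k^2 + 27k) − (54(k+1)^2 + 27(k+1)) = 162k^2 - 27k - 81, which is nonnegative for all k ≥ 5.
Combining, 3·4^(k + 1) ≥ 54(k+1)^2 + 27(k+1).
By induction, the statement is established for all m ≥ 5.
Hence the smallest such n₀ is 5.

n₀ = 5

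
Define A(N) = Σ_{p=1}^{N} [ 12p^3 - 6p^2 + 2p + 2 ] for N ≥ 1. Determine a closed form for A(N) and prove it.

A(N) = N(3N^3 + 4N^2 + N + 2)

We claim A(N) = N(3N^3 + 4N^2 + N + 2) for all N ≥ 1.
When N = 1: A(1) = 10, and the closed form gives 10. They agree.
Inductive step: suppose the statement holds for some p ≥ 1, so A(p) = p(3p^3 + 4p^2 + p + 2).
Then A(p+1) = A(p) + (12p^3 + 30p^2 + 26p + 10) = (p(3p^3 + 4p^2 + p + 2)) + (12p^3 + 30p^2 + 26p + 10).
Simplifying, A(p+1) = (p + 1)(3p^3 + 13p^2 + 18p + 10) = (p+1)(3(p+1)^3 + 4(p+1)^2 + (p+1) + 2),
which is the closed form with N = p+1.
By induction, the statement is established for all N ≥ 1.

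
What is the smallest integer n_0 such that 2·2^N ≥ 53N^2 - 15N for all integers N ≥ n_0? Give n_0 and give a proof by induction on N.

At N = 11: 4096 < 6248, so the inequality fails and n_0 ≥ 12. We prove 2·2^N ≥ 53N^2 - 15N for all N ≥ 12.
When N = 12: 2·2^N = 8192 and 53N^2 - 15N = 7452, so 8192 ≥ 7452.
Suppose the result is true for N = p, so 2·2^p ≥ 53p^2 - 15p.
Then 2·2^(p + 1) = 2·(2·2^p) ≥ 2·(53p^2 - 15p).
Also, for p ≥ 12 we have 2·(53p^2 - 15p) ≥ 53(p+1)^2 - 15(p+1), since 2·(53p^2 - 15p) − (53(p+1)^2 - 15(p+1)) = 53p^2 - 121p - 38, which is nonnegative for all p ≥ 12.
Combining, 2·2^(p + 1) ≥ 53(p+1)^2 - 15(p+1).
By induction, the statement is established for all N ≥ 12.
Hence the smallest such n_0 is 12.

n_0 = 12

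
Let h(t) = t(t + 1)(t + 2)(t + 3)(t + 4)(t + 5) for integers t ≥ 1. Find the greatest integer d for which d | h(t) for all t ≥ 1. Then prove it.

Computing the first values: h(1) = 720 and h(2) = 5040; gcd(720, 5040) = 720, so d ≤ 720.
We prove 720 | t(t + 1)(t + 2)(t + 3)(t + 4)(t + 5) for all t ≥ 1 by induction on t.
For the base case t = 1: h(1) = 720 = 720·(1), so 720 | h(1).
For the inductive step, assume it holds for an arbitrary j ≥ 1, i.e. 720 | h(j). Then
h(j+1) − h(j) = (j+1)·(j+2)·(j+3)·(j+4)·(j+5)·(j+6) − j·(j+1)·(j+2)·(j+3)·(j+4)·(j+5) = (j+1)·(j+2)·(j+3)·(j+4)·(j+5)·[(j+6) − j] = 6·(j+1)·(j+2)·(j+3)·(j+4)·(j+5). The product of 5 consecutive integers is divisible by (5)! = 120, so h(j+1) − h(j) is divisible by 6·120 = 720. By the inductive hypothesis 720 | h(j), hence 720 | h(j+1).
By the principle of mathematical induction, the result holds for all t ≥ 1.
Therefore the largest such d is 720.

d = 720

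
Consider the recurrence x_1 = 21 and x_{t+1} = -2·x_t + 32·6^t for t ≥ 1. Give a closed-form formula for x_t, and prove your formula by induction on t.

x_t = -3(-2)^(t - 1) + 4·6^t

Computing the first terms: x_1 = 21, x_2 = 150, x_3 = 852. This suggests x_t = -3(-2)^(t - 1) + 4·6^t.
Base step (t = 1): the formula gives 21 = 21 = x_1.
Inductive step: suppose the statement holds for some r ≥ 1, so x_r = -3(-2)^(r - 1) + 4·6^r.
Then x_{r+1} = -2·x_r + 32·6^r = -2·(-3(-2)^(r - 1) + 4·6^r) + 32·6^r = -3(-2)^r + 4·6^(r + 1) = -3(-2)^((r+1) - 1) + 4·6^(r+1),
which is the claimed formula at t = r+1.
By the principle of mathematical induction, the result holds for all t ≥ 1.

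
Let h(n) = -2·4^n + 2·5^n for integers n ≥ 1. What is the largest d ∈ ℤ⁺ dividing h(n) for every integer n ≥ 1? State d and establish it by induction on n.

d = 2

Computing the first values: h(1) = 2 and h(2) = 18; gcd(2, 18) = 2, so d ≤ 2.
We prove 2 | -2·4^n + 2·5^n for all n ≥ 1 by induction on n.
Base case (n = 1): h(1) = 2 = 2·(1), so 2 | h(1).
Inductive step: suppose the statement holds for some m ≥ 1, i.e. 2 | h(m). Then
h(m+1) − 5·h(m) = (-2·4^(m+1) + 2·5^(m+1)) − 5·(-2·4^m + 2·5^m) = (-2)·4^m·(4 − 5) = (2)·4^m. Since 2 | h(m) by the inductive hypothesis, 2 | 5·h(m); and 2 | 2 since 2 = 2·1. Therefore 2 | h(m+1).
Hence, by induction on n, the claim holds for every n ≥ 1.
Therefore the largest such d is 2.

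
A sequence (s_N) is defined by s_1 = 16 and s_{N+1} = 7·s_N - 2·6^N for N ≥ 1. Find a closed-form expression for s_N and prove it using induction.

Computing the first terms: s_1 = 16, s_2 = 100, s_3 = 628. This suggests s_N = 2·6^N + 4·7^(N - 1).
For the base case N = 1: the formula gives 16 = 16 = s_1.
Suppose the result is true for N = k, so s_k = 2·6^k + 4·7^(k - 1).
Then s_{k+1} = 7·s_k - 2·6^k = 7·(2·6^k + 4·7^(k - 1)) - 2·6^k = 2·6^(k + 1) + 4·7^k = 2·6^(k+1) + 4·7^((k+1) - 1),
which is the claimed formula at N = k+1.
This completes the induction.

s_N = 2·6^N + 4·7^(N - 1)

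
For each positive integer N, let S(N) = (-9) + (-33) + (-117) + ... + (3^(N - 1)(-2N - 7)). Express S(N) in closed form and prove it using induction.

S(N) = -3^N(N + 3) + 3

We claim S(N) = -3^N(N + 3) + 3 for all N ≥ 1.
Base step (N = 1): S(1) = -9, and the closed form gives -9. They agree.
For the inductive step, assume it holds for an arbitrary r ≥ 1, so S(r) = -3^r(r + 3) + 3.
Then S(r+1) = S(r) + (3^r(-2r - 9)) = (-3^r(r + 3) + 3) + (3^r(-2r - 9)).
Simplifying, S(r+1) = -3·3^r·r - 12·3^r + 3 = -3^(r+1)((r+1) + 3) + 3,
which is the closed form with N = r+1.
By the principle of mathematical induction, the result holds for all N ≥ 1.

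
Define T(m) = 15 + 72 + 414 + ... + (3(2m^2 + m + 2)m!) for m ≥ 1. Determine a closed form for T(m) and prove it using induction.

We claim T(m) = (6m + 3)(m + 1)! - 3 for all m ≥ 1.
When m = 1: T(1) = 15, and the closed form gives 15. They agree.
Inductive step: suppose the statement holds for some i ≥ 1, so T(i) = (6i + 3)(i + 1)! - 3.
Then T(i+1) = T(i) + (3(2i^2 + 5i + 5)(i + 1)!) = ((6i + 3)(i + 1)! - 3) + (3(2i^2 + 5i + 5)(i + 1)!).
Simplifying, T(i+1) = (6(i+1) + 3)((i+1) + 1)! - 3,
which is the closed form with m = i+1.
By the principle of mathematical induction, the result holds for all m ≥ 1.

T(m) = (6m + 3)(m + 1)! - 3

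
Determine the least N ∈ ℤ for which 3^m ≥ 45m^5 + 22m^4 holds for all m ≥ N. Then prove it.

N = 17

At m = 16: 43046721 < 48627712, so the inequality fails and N ≥ 17. We prove 3^m ≥ 45m^5 + 22m^4 for all m ≥ 17.
Base step (m = 17): 3^m = 129140163 and 45m^5 + 22m^4 = 65731027, so 129140163 ≥ 65731027.
For the inductive step, assume it holds for an arbitrary i ≥ 17, so 3^i ≥ 45i^5 + 22i^4.
Then 3^(i + 1) = 3·(3^i) ≥ 3·(45i^5 + 22i^4).
Also, for i ≥ 17 we have 3·(45i^5 + 22i^4) ≥ 45(i+1)^5 + 22(i+1)^4, since 3·(45i^5 + 22i^4) − (45(i+1)^5 + 22(i+1)^4) = 90i^5 - 181i^4 - 538i^3 - 582i^2 - 313i - 67, which is nonnegative for all i ≥ 17.
Combining, 3^(i + 1) ≥ 45(i+1)^5 + 22(i+1)^4.
By induction, the statement is established for all m ≥ 17.
Hence the smallest such N is 17.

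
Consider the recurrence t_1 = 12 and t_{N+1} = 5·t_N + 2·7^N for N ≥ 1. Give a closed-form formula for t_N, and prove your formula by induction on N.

t_N = 5^N + 7^N

Computing the first terms: t_1 = 12, t_2 = 74, t_3 = 468. This suggests t_N = 5^N + 7^N.
Base step (N = 1): the formula gives 12 = 12 = t_1.
For the inductive step, assume it holds for an arbitrary r ≥ 1, so t_r = 5^r + 7^r.
Then t_{r+1} = 5·t_r + 2·7^r = 5·(5^r + 7^r) + 2·7^r = 5^(r + 1) + 7^(r + 1),
which is the claimed formula at N = r+1.
Hence, by induction on N, the claim holds for every N ≥ 1.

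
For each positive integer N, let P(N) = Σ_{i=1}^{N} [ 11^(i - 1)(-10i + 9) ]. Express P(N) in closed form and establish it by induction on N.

P(N) = 11^N(-N + 1) - 1

We claim P(N) = 11^N(-N + 1) - 1 for all N ≥ 1.
For the base case N = 1: P(1) = -1, and the closed form gives -1. They agree.
Suppose the result is true for N = i, so P(i) = 11^i(-i + 1) - 1.
Then P(i+1) = P(i) + (11^i(-10i - 1)) = (11^i(-i + 1) - 1) + (11^i(-10i - 1)).
Simplifying, P(i+1) = -11·11^i·i - 1 = 11^(i+1)(-(i+1) + 1) - 1,
which is the closed form with N = i+1.
By induction, the statement is established for all N ≥ 1.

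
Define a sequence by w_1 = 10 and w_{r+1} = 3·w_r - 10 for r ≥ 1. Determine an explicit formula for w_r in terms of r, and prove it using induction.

w_r = 5·3^(r - 1) + 5

Computing the first terms: w_1 = 10, w_2 = 20, w_3 = 50. This suggests w_r = 5·3^(r - 1) + 5.
Base case (r = 1): the formula gives 10 = 10 = w_1.
Inductive step: suppose the statement holds for some j ≥ 1, so w_j = 5·3^(j - 1) + 5.
Then w_{j+1} = 3·w_j - 10 = 3·(5·3^(j - 1) + 5) - 10 = 5·3^j + 5 = 5·3^((j+1) - 1) + 5,
which is the claimed formula at r = j+1.
Hence, by induction on r, the claim holds for every r ≥ 1.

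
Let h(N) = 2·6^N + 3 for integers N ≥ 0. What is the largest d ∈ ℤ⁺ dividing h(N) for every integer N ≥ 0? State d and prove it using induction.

Computing the first values: h(0) = 5 and h(1) = 15; gcd(5, 15) = 5, so d ≤ 5.
We prove 5 | 2·6^N + 3 for all N ≥ 0 by induction on N.
Base step (N = 0): h(0) = 5 = 5·(1), so 5 | h(0).
Inductive step: suppose the statement holds for some k ≥ 0, i.e. 5 | h(k). Then
h(k+1) = 2·6^(k+1) + 3 = 6·(2·6^k + 3) - 15 = 6·h(k) - 15. The first term is divisible by 5 by the inductive hypothesis, and -15 is divisible by 5. Hence 5 | h(k+1).
By induction, the statement is established for all N ≥ 0.
Therefore the largest such d is 5.

d = 5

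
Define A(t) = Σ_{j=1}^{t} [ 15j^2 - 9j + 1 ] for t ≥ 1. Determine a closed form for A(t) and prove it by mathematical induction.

A(t) = t(5t^2 + 3t - 1)

We claim A(t) = t(5t^2 + 3t - 1) for all t ≥ 1.
Base step (t = 1): A(1) = 7, and the closed form gives 7. They agree.
For the inductive step, assume it holds for an arbitrary j ≥ 1, so A(j) = j(5j^2 + 3j - 1).
Then A(j+1) = A(j) + (15j^2 + 21j + 7) = (j(5j^2 + 3j - 1)) + (15j^2 + 21j + 7).
Simplifying, A(j+1) = (j + 1)(5j^2 + 13j + 7) = (j+1)(5(j+1)^2 + 3(j+1) - 1),
which is the closed form with t = j+1.
Hence, by induction on t, the claim holds for every t ≥ 1.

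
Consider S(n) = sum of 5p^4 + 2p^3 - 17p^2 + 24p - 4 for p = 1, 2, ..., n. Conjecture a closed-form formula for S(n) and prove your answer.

We claim S(n) = n(n^4 + 3n^3 - 3n^2 + 4n + 5) for all n ≥ 1.
Base case (n = 1): S(1) = 10, and the closed form gives 10. They agree.
Inductive step: suppose the statement holds for some p ≥ 1, so S(p) = p(p^4 + 3p^3 - 3p^2 + 4p + 5).
Then S(p+1) = S(p) + (5p^4 + 22p^3 + 19p^2 + 16p + 10) = (p(p^4 + 3p^3 - 3p^2 + 4p + 5)) + (5p^4 + 22p^3 + 19p^2 + 16p + 10).
Simplifying, S(p+1) = (p + 1)(p^4 + 7p^3 + 12p^2 + 11p + 10) = (p+1)((p+1)^4 + 3(p+1)^3 - 3(p+1)^2 + 4(p+1) + 5),
which is the closed form with n = p+1.
This completes the induction.

S(n) = n(n^4 + 3n^3 - 3n^2 + 4n + 5)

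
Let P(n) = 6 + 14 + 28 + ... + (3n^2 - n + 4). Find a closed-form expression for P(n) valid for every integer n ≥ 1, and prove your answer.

P(n) = n(n^2 + n + 4)

We claim P(n) = n(n^2 + n + 4) for all n ≥ 1.
Base step (n = 1): P(1) = 6, and the closed form gives 6. They agree.
For the inductive step, assume it holds for an arbitrary i ≥ 1, so P(i) = i(i^2 + i + 4).
Then P(i+1) = P(i) + (-i + 3(i + 1)^2 + 3) = (i(i^2 + i + 4)) + (-i + 3(i + 1)^2 + 3).
Simplifying, P(i+1) = (i + 1)(i^2 + 3i + 6) = (i+1)((i+1)^2 + (i+1) + 4),
which is the closed form with n = i+1.
This completes the induction.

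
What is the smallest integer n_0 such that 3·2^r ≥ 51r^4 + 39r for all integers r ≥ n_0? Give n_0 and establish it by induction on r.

n_0 = 22

At r = 21: 6291456 < 9919350, so the inequality fails and n_0 ≥ 22. We prove 3·2^r ≥ 51r^4 + 39r for all r ≥ 22.
When r = 22: 3·2^r = 12582912 and 51r^4 + 39r = 11947914, so 12582912 ≥ 11947914.
Inductive step: suppose the statement holds for some j ≥ 22, so 3·2^j ≥ 51j^4 + 39j.
Then 3·2^(j + 1) = 2·(3·2^j) ≥ 2·(51j^4 + 39j).
Also, for j ≥ 22 we have 2·(51j^4 + 39j) ≥ 51(j+1)^4 + 39(j+1), since 2·(51j^4 + 39j) − (51(j+1)^4 + 39(j+1)) = 51j^4 - 204j^3 - 306j^2 - 165j - 90, which is nonnegative for all j ≥ 22.
Combining, 3·2^(j + 1) ≥ 51(j+1)^4 + 39(j+1).
Hence, by induction on r, the claim holds for every r ≥ 22.
Hence the smallest such n_0 is 22.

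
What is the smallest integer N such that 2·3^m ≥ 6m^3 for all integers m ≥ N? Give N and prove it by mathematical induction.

At m = 5: 486 < 750, so the inequality fails and N ≥ 6. We prove 2·3^m ≥ 6m^3 for all m ≥ 6.
Base step (m = 6): 2·3^m = 1458 and 6m^3 = 1296, so 1458 ≥ 1296.
Suppose the result is true for m = r, so 2·3^r ≥ 6r^3.
Then 2·3^(r + 1) = 3·(2·3^r) ≥ 3·(6r^3).
Also, for r ≥ 6 we have 3·(6r^3) ≥ 6(r+1)^3, since 3 ≥ (1 + 1/r)^3 for all r ≥ 6.
Combining, 2·3^(r + 1) ≥ 6(r+1)^3.
By induction, the statement is established for all m ≥ 6.
Hence the smallest such N is 6.

N = 6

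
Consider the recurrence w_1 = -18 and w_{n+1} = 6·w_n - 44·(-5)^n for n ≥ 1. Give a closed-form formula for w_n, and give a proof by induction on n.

w_n = 4(-5)^n + 2·6^(n - 1)

Computing the first terms: w_1 = -18, w_2 = 112, w_3 = -428. This suggests w_n = 4(-5)^n + 2·6^(n - 1).
For the base case n = 1: the formula gives -18 = -18 = w_1.
For the inductive step, assume it holds for an arbitrary j ≥ 1, so w_j = 4(-5)^j + 2·6^(j - 1).
Then w_{j+1} = 6·w_j - 44·(-5)^j = 6·(4(-5)^j + 2·6^(j - 1)) - 44·(-5)^j = 4(-5)^(j + 1) + 2·6^j = 4(-5)^(j+1) + 2·6^((j+1) - 1),
which is the claimed formula at n = j+1.
Hence, by induction on n, the claim holds for every n ≥ 1.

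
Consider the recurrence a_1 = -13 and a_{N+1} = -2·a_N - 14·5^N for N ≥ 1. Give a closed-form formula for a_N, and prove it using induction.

a_N = -3(-2)^(N - 1) - 2·5^N

Computing the first terms: a_1 = -13, a_2 = -44, a_3 = -262. This suggests a_N = -3(-2)^(N - 1) - 2·5^N.
Base step (N = 1): the formula gives -13 = -13 = a_1.
For the inductive step, assume it holds for an arbitrary m ≥ 1, so a_m = -3(-2)^(m - 1) - 2·5^m.
Then a_{m+1} = -2·a_m - 14·5^m = -2·(-3(-2)^(m - 1) - 2·5^m) - 14·5^m = -3(-2)^m - 2·5^(m + 1) = -3(-2)^((m+1) - 1) - 2·5^(m+1),
which is the claimed formula at N = m+1.
By induction, the statement is established for all N ≥ 1.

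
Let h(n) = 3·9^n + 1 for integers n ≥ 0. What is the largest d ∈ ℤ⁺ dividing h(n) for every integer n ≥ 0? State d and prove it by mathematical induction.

d = 4

Computing the first values: h(0) = 4 and h(1) = 28; gcd(4, 28) = 4, so d ≤ 4.
We prove 4 | 3·9^n + 1 for all n ≥ 0 by induction on n.
For the base case n = 0: h(0) = 4 = 4·(1), so 4 | h(0).
Inductive step: assume the claim holds for n = m, i.e. 4 | h(m). Then
h(m+1) = 3·9^(m+1) + 1 = 9·(3·9^m + 1) - 8 = 9·h(m) - 8. The first term is divisible by 4 by the inductive hypothesis, and -8 is divisible by 4. Hence 4 | h(m+1).
This completes the induction.
Therefore the largest such d is 4.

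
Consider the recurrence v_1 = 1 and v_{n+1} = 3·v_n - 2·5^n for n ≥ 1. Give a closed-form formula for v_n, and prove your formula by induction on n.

Computing the first terms: v_1 = 1, v_2 = -7, v_3 = -71. This suggests v_n = 2·3^n - 5^n.
Base step (n = 1): the formula gives 1 = 1 = v_1.
Inductive step: suppose the statement holds for some r ≥ 1, so v_r = 2·3^r - 5^r.
Then v_{r+1} = 3·v_r - 2·5^r = 3·(2·3^r - 5^r) - 2·5^r = 2·3^(r + 1) - 5^(r + 1),
which is the claimed formula at n = r+1.
By induction, the statement is established for all n ≥ 1.

v_n = 2·3^n - 5^n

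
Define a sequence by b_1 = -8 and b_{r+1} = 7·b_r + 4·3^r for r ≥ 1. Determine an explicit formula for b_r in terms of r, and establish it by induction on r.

b_r = -3^r - 5·7^(r - 1)

Computing the first terms: b_1 = -8, b_2 = -44, b_3 = -272. This suggests b_r = -3^r - 5·7^(r - 1).
Base case (r = 1): the formula gives -8 = -8 = b_1.
For the inductive step, assume it holds for an arbitrary j ≥ 1, so b_j = -3^j - 5·7^(j - 1).
Then b_{j+1} = 7·b_j + 4·3^j = 7·(-3^j - 5·7^(j - 1)) + 4·3^j = -3^(j + 1) - 5·7^j = -3^(j+1) - 5·7^((j+1) - 1),
which is the claimed formula at r = j+1.
By induction, the statement is established for all r ≥ 1.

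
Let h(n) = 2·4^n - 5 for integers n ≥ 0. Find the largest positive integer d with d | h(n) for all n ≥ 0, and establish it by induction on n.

d = 3

Computing the first values: h(0) = -3 and h(1) = 3; gcd(-3, 3) = 3, so d ≤ 3.
We prove 3 | 2·4^n - 5 for all n ≥ 0 by induction on n.
Base step (n = 0): h(0) = -3 = 3·(-1), so 3 | h(0).
Suppose the result is true for n = p, i.e. 3 | h(p). Then
h(p+1) = 2·4^(p+1) - 5 = 4·(2·4^p - 5) + 15 = 4·h(p) + 15. The first term is divisible by 3 by the inductive hypothesis, and 15 is divisible by 3. Hence 3 | h(p+1).
By induction, the statement is established for all n ≥ 0.
Therefore the largest such d is 3.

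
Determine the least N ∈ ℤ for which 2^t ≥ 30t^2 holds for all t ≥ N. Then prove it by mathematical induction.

N = 13

At t = 12: 4096 < 4320, so the inequality fails and N ≥ 13. We prove 2^t ≥ 30t^2 for all t ≥ 13.
Base case (t = 13): 2^t = 8192 and 30t^2 = 5070, so 8192 ≥ 5070.
Inductive step: assume the claim holds for t = i, so 2^i ≥ 30i^2.
Then 2^(i + 1) = 2·(2^i) ≥ 2·(30i^2).
Also, for i ≥ 13 we have 2·(30i^2) ≥ 30(i+1)^2, since 2 ≥ (1 + 1/i)^2 for all i ≥ 13.
Combining, 2^(i + 1) ≥ 30(i+1)^2.
Hence, by induction on t, the claim holds for every t ≥ 13.
Hence the smallest such N is 13.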